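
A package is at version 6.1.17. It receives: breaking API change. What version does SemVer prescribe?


Current: 6.1.17
Change category: 'breaking API change' → major bump
SemVer rule: major bump → increment MAJOR, reset MINOR and PATCH to 0
New: 7.0.0

7.0.0


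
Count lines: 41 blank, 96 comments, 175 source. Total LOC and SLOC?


Total LOC = blank + comment + code
Total LOC = 41 + 96 + 175 = 312
SLOC (source only) = code = 175

Total LOC: 312, SLOC: 175


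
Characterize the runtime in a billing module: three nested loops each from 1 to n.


Reasoning: three levels of nesting over n
Complexity: O(n^3)

O(n^3)


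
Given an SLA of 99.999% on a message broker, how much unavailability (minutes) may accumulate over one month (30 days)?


Formula: allowed downtime = period * (100 - SLA) / 100
Period (month (30 days)) = 43200 minutes
Unavailability fraction = (100 - 99.999) / 100
Allowed downtime = 43200 * (100 - 99.999) / 100
Allowed downtime = 0.432 minutes

0.432 minutes


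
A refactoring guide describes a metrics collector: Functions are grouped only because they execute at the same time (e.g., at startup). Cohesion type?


Reasoning: Related by timing only
Type: Temporal cohesion

Temporal cohesion


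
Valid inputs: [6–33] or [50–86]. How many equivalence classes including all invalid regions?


Valid ranges: [6,33] and [50,86]
Class 1: x < 6 — invalid
Class 2: 6 ≤ x ≤ 33 — valid
Class 3: 33 < x < 50 — invalid (gap between ranges)
Class 4: 50 ≤ x ≤ 86 — valid
Class 5: x > 86 — invalid
Total equivalence classes: 5

5 equivalence classes


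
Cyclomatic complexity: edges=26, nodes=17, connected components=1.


Formula: V(G) = E - N + 2P
V(G) = 26 - 17 + 2*1
V(G) = 9 + 2
V(G) = 11

11


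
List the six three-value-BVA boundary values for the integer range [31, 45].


Range: [31, 45]
Boundaries: just below min, min, min+1, max-1, max, just above max
Values: [30, 31, 32, 44, 45, 46]

[30, 31, 32, 44, 45, 46]


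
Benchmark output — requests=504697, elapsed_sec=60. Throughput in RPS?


Formula: throughput = requests / seconds
throughput = 504697 / 60
throughput = 8411.62 requests/second

8411.62 requests/second


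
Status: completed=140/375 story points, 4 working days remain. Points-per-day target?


Formula: Required rate = Remaining points / Days left
Remaining = 375 - 140 = 235 points
Required rate = 235 / 4 = 58.75 points/day

58.75 points/day


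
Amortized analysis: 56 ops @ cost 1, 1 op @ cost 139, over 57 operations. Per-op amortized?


Formula: Amortized cost = Total cost / Operations
Total cost = (56 * 1) + (1 * 139)
Total cost = 56 + 139 = 195
Amortized = 195 / 57 = 3.4211

3.4211


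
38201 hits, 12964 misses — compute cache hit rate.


Formula: hit rate = hits / (hits + misses) * 100
hit rate = 38201 / (38201 + 12964) * 100
hit rate = 38201 / 51165 * 100
hit rate = 74.66%

74.66%


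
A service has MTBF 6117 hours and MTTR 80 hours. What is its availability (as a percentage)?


Availability = MTBF / (MTBF + MTTR)
Availability = 6117 / (6117 + 80)
Availability = 6117 / 6197
Availability = 98.7091%

98.7091%


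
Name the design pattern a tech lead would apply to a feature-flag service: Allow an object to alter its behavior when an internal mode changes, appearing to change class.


This matches the State pattern

State


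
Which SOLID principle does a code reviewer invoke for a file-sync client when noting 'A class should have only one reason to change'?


This describes the Single Responsibility Principle (SRP)

Single Responsibility Principle (SRP)


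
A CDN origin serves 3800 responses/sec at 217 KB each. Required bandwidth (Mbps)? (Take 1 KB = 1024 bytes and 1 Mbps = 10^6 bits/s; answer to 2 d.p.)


Formula: Mbps = payload_bytes * RPS * 8 / 1e6
Payload per request = 217 KB = 217 * 1024 = 222208 bytes
Total bytes/sec = 222208 * 3800 = 844390400
Total bits/sec = 844390400 * 8 = 6755123200
Mbps = 6755123200 / 1e6 = 6755.12

6755.12 Mbps


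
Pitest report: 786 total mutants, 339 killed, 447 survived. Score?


Mutation score = killed / total * 100
Mutation score = 339 / 786 * 100
Mutation score = 43.13%

43.13%


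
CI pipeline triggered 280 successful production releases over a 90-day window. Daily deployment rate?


Formula: deployments per day = releases / days
= 280 / 90
= 3.111 deploys/day
(equivalently, 21.78 deploys/week)

3.111 deploys/day


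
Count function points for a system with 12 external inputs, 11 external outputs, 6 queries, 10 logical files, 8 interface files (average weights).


UFP = EI*4 + EO*5 + EQ*4 + ILF*10 + EIF*7
UFP = 12*4 + 11*5 + 6*4 + 10*10 + 8*7
UFP = 48 + 55 + 24 + 100 + 56
UFP = 283

283


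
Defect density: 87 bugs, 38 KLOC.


Defect density = defects / KLOC
Defect density = 87 / 38
Defect density = 2.289 defects/KLOC

2.289 defects/KLOC


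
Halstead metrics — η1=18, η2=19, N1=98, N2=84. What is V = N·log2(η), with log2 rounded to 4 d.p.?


Formula: V = N * log2(η), where N = N1 + N2 and η = η1 + η2
η = 18 + 19 = 37
N = 98 + 84 = 182
log2(37) ≈ 5.2095
V = 182 * 5.2095 = 948.13

948.13


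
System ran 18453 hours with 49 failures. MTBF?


Formula: MTBF = Total operating time / Number of failures
MTBF = 18453 / 49
MTBF = 376.59 hours

376.59 hours


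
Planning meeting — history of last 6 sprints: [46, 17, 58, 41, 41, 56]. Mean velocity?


Formula: Avg velocity = Total points / Number of sprints
Points: [46, 17, 58, 41, 41, 56]
Sum = 46 + 17 + 58 + 41 + 41 + 56 = 259
Avg velocity = 259 / 6 = 43.17 points/sprint

43.17 points/sprint


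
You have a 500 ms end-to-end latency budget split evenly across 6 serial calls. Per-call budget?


Formula: per_stage = total_budget / stages
per_stage = 500 / 6
per_stage = 83.33 ms

83.33 ms


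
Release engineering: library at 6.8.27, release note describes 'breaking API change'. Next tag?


Current: 6.8.27
Change category: 'breaking API change' → major bump
SemVer rule: major bump → increment MAJOR, reset MINOR and PATCH to 0
New: 7.0.0

7.0.0


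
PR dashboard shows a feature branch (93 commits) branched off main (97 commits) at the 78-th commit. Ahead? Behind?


Common ancestor: commit #78
feature commits after divergence: 93 - 78 = 15
main commits after divergence: 97 - 78 = 19
feature is 15 commits ahead of main
main is 19 commits ahead of feature

feature ahead: 15, main ahead: 19


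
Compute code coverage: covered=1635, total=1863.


Coverage = covered / total * 100
Coverage = 1635 / 1863 * 100
Coverage = 87.76%

87.76%


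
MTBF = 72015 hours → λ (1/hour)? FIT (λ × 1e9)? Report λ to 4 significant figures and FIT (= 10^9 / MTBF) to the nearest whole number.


Formula: λ = 1 / MTBF; FIT = λ × 1e9 = 1e9 / MTBF
λ = 1 / 72015 ≈ 1.389e-05 failures/hour
FIT = 1e9 / 72015 ≈ 13886 failures per 1e9 hours (nearest whole number)

λ = 1.389e-05 /h, FIT = 13886


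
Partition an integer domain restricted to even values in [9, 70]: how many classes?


Constraint: even integers in [9, 70]
Class 1: x < 9 — out-of-range invalid
Class 2: x in [9,70] but odd — wrong type invalid
Class 3: x in [9,70] and even — valid
Class 4: x > 70 — out-of-range invalid
Total equivalence classes: 4

4 equivalence classes


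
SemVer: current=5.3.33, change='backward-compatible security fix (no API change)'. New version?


Current: 5.3.33
Change category: 'backward-compatible security fix (no API change)' → patch bump
SemVer rule: patch bump → increment PATCH (MAJOR and MINOR unchanged)
New: 5.3.34

5.3.34


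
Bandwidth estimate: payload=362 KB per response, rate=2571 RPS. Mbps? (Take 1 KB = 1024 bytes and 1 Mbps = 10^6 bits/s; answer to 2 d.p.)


Formula: Mbps = payload_bytes * RPS * 8 / 1e6
Payload per request = 362 KB = 362 * 1024 = 370688 bytes
Total bytes/sec = 370688 * 2571 = 953038848
Total bits/sec = 953038848 * 8 = 7624310784
Mbps = 7624310784 / 1e6 = 7624.31

7624.31 Mbps


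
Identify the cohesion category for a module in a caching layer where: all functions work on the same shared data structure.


Reasoning: Functions share data
Type: Communicational cohesion

Communicational cohesion


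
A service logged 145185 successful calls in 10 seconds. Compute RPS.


Formula: throughput = requests / seconds
throughput = 145185 / 10
throughput = 14518.5 requests/second

14518.5 requests/second


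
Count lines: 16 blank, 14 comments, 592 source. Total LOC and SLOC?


Total LOC = blank + comment + code
Total LOC = 16 + 14 + 592 = 622
SLOC (source only) = code = 592

Total LOC: 622, SLOC: 592


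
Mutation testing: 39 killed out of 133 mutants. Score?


Mutation score = killed / total * 100
Mutation score = 39 / 133 * 100
Mutation score = 29.32%

29.32%


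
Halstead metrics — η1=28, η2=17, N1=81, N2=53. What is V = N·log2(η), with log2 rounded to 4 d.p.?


Formula: V = N * log2(η), where N = N1 + N2 and η = η1 + η2
η = 28 + 17 = 45
N = 81 + 53 = 134
log2(45) ≈ 5.4919
V = 134 * 5.4919 = 735.91

735.91


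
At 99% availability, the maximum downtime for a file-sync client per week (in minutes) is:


Formula: allowed downtime = period * (100 - SLA) / 100
Period (week) = 10080 minutes
Unavailability fraction = (100 - 99.0) / 100
Allowed downtime = 10080 * (100 - 99.0) / 100
Allowed downtime = 100.8 minutes

100.8 minutes


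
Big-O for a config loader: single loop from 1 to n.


Reasoning: one pass through n items
Complexity: O(n)

O(n)


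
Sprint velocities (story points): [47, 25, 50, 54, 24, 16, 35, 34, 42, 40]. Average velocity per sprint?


Formula: Avg velocity = Total points / Number of sprints
Points: [47, 25, 50, 54, 24, 16, 35, 34, 42, 40]
Sum = 47 + 25 + 50 + 54 + 24 + 16 + 35 + 34 + 42 + 40 = 367
Avg velocity = 367 / 10 = 36.7 points/sprint

36.7 points/sprint


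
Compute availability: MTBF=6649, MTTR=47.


Availability = MTBF / (MTBF + MTTR)
Availability = 6649 / (6649 + 47)
Availability = 6649 / 6696
Availability = 99.2981%

99.2981%


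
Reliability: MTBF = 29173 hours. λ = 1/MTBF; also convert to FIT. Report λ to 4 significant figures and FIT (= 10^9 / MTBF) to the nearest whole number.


Formula: λ = 1 / MTBF; FIT = λ × 1e9 = 1e9 / MTBF
λ = 1 / 29173 ≈ 3.428e-05 failures/hour
FIT = 1e9 / 29173 ≈ 34278 failures per 1e9 hours (nearest whole number)

λ = 3.428e-05 /h, FIT = 34278


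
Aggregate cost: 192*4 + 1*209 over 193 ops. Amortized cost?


Formula: Amortized cost = Total cost / Operations
Total cost = (192 * 4) + (1 * 209)
Total cost = 768 + 209 = 977
Amortized = 977 / 193 = 5.0622

5.0622


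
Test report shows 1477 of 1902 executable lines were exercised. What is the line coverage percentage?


Coverage = covered / total * 100
Coverage = 1477 / 1902 * 100
Coverage = 77.66%

77.66%


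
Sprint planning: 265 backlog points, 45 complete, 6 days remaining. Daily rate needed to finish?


Formula: Required rate = Remaining points / Days left
Remaining = 265 - 45 = 220 points
Required rate = 220 / 6 = 36.67 points/day

36.67 points/day


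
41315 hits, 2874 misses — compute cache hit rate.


Formula: hit rate = hits / (hits + misses) * 100
hit rate = 41315 / (41315 + 2874) * 100
hit rate = 41315 / 44189 * 100
hit rate = 93.5%

93.5%


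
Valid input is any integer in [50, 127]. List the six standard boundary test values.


Range: [50, 127]
Boundaries: just below min, min, min+1, max-1, max, just above max
Values: [49, 50, 51, 126, 127, 128]

[49, 50, 51, 126, 127, 128]


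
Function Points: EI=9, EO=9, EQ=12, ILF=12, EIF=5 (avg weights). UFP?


UFP = EI*4 + EO*5 + EQ*4 + ILF*10 + EIF*7
UFP = 9*4 + 9*5 + 12*4 + 12*10 + 5*7
UFP = 36 + 45 + 48 + 120 + 35
UFP = 284

284


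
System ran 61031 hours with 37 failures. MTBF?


Formula: MTBF = Total operating time / Number of failures
MTBF = 61031 / 37
MTBF = 1649.49 hours

1649.49 hours


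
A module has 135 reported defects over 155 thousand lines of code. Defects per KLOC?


Defect density = defects / KLOC
Defect density = 135 / 155
Defect density = 0.871 defects/KLOC

0.871 defects/KLOC


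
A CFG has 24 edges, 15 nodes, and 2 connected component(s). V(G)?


Formula: V(G) = E - N + 2P
V(G) = 24 - 15 + 2*2
V(G) = 9 + 4
V(G) = 13

13


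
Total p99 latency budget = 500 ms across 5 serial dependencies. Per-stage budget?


Formula: per_stage = total_budget / stages
per_stage = 500 / 5
per_stage = 100.0 ms

100.0 ms


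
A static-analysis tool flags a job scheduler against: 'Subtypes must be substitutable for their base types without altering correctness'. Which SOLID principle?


This describes the Liskov Substitution Principle (LSP)

Liskov Substitution Principle (LSP)


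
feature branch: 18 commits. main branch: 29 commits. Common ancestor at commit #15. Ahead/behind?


Common ancestor: commit #15
feature commits after divergence: 18 - 15 = 3
main commits after divergence: 29 - 15 = 14
feature is 3 commits ahead of main
main is 14 commits ahead of feature

feature ahead: 3, main ahead: 14


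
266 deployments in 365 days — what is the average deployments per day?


Formula: deployments per day = releases / days
= 266 / 365
= 0.729 deploys/day
(equivalently, 5.1 deploys/week)

0.729 deploys/day


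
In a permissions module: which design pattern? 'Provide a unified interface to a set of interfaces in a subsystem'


This matches the Facade pattern

Facade


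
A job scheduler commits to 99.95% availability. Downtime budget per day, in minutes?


Formula: allowed downtime = period * (100 - SLA) / 100
Period (day) = 1440 minutes
Unavailability fraction = (100 - 99.95) / 100
Allowed downtime = 1440 * (100 - 99.95) / 100
Allowed downtime = 0.72 minutes

0.72 minutes


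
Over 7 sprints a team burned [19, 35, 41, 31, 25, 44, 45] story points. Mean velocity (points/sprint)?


Formula: Avg velocity = Total points / Number of sprints
Points: [19, 35, 41, 31, 25, 44, 45]
Sum = 19 + 35 + 41 + 31 + 25 + 44 + 45 = 240
Avg velocity = 240 / 7 = 34.29 points/sprint

34.29 points/sprint


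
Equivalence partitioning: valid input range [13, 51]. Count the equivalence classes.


Valid range: [13, 51]
Class 1: x < 13 — invalid
Class 2: 13 ≤ x ≤ 51 — valid
Class 3: x > 51 — invalid
Total equivalence classes: 3

3 equivalence classes


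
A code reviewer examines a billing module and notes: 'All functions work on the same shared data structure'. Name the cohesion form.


Reasoning: Functions share data
Type: Communicational cohesion

Communicational cohesion


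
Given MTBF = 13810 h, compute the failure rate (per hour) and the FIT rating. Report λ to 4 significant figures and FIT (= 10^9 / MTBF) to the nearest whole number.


Formula: λ = 1 / MTBF; FIT = λ × 1e9 = 1e9 / MTBF
λ = 1 / 13810 ≈ 7.241e-05 failures/hour
FIT = 1e9 / 13810 ≈ 72411 failures per 1e9 hours (nearest whole number)

λ = 7.241e-05 /h, FIT = 72411


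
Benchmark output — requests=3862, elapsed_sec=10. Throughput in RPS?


Formula: throughput = requests / seconds
throughput = 3862 / 10
throughput = 386.2 requests/second

386.2 requests/second


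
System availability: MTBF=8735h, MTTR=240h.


Availability = MTBF / (MTBF + MTTR)
Availability = 8735 / (8735 + 240)
Availability = 8735 / 8975
Availability = 97.3259%

97.3259%


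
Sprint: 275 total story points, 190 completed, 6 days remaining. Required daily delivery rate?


Formula: Required rate = Remaining points / Days left
Remaining = 275 - 190 = 85 points
Required rate = 85 / 6 = 14.17 points/day

14.17 points/day


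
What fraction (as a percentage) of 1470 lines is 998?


Coverage = covered / total * 100
Coverage = 998 / 1470 * 100
Coverage = 67.89%

67.89%


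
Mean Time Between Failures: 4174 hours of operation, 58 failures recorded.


Formula: MTBF = Total operating time / Number of failures
MTBF = 4174 / 58
MTBF = 71.97 hours

71.97 hours


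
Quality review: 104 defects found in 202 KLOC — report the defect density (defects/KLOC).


Defect density = defects / KLOC
Defect density = 104 / 202
Defect density = 0.515 defects/KLOC

0.515 defects/KLOC


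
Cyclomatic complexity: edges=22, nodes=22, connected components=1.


Formula: V(G) = E - N + 2P
V(G) = 22 - 22 + 2*1
V(G) = 0 + 2
V(G) = 2

2


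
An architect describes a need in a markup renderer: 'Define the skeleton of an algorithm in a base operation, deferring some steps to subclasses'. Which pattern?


This matches the Template Method pattern

Template Method


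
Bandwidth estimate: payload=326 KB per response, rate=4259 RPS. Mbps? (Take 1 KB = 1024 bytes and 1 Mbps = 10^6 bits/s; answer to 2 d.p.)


Formula: Mbps = payload_bytes * RPS * 8 / 1e6
Payload per request = 326 KB = 326 * 1024 = 333824 bytes
Total bytes/sec = 333824 * 4259 = 1421756416
Total bits/sec = 1421756416 * 8 = 11374051328
Mbps = 11374051328 / 1e6 = 11374.05

11374.05 Mbps


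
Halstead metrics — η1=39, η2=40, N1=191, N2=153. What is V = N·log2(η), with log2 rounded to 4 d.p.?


Formula: V = N * log2(η), where N = N1 + N2 and η = η1 + η2
η = 39 + 40 = 79
N = 191 + 153 = 344
log2(79) ≈ 6.3038
V = 344 * 6.3038 = 2168.51

2168.51


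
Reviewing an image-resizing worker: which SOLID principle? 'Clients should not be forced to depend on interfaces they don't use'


This describes the Interface Segregation Principle (ISP)

Interface Segregation Principle (ISP)


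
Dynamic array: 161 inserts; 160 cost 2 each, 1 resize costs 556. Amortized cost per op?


Formula: Amortized cost = Total cost / Operations
Total cost = (160 * 2) + (1 * 556)
Total cost = 320 + 556 = 876
Amortized = 876 / 161 = 5.441

5.441


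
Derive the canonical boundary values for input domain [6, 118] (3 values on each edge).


Range: [6, 118]
Boundaries: just below min, min, min+1, max-1, max, just above max
Values: [5, 6, 7, 117, 118, 119]

[5, 6, 7, 117, 118, 119]


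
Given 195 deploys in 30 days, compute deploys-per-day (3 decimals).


Formula: deployments per day = releases / days
= 195 / 30
= 6.5 deploys/day
(equivalently, 45.5 deploys/week)

6.5 deploys/day


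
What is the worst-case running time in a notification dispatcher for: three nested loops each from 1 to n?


Reasoning: three levels of nesting over n
Complexity: O(n^3)

O(n^3)


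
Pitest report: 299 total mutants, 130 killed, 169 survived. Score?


Mutation score = killed / total * 100
Mutation score = 130 / 299 * 100
Mutation score = 43.48%

43.48%


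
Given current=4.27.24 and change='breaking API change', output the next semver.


Current: 4.27.24
Change category: 'breaking API change' → major bump
SemVer rule: major bump → increment MAJOR, reset MINOR and PATCH to 0
New: 5.0.0

5.0.0


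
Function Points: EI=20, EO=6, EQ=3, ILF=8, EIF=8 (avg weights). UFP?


UFP = EI*4 + EO*5 + EQ*4 + ILF*10 + EIF*7
UFP = 20*4 + 6*5 + 3*4 + 8*10 + 8*7
UFP = 80 + 30 + 12 + 80 + 56
UFP = 258

258


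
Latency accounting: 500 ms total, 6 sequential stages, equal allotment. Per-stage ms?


Formula: per_stage = total_budget / stages
per_stage = 500 / 6
per_stage = 83.33 ms

83.33 ms


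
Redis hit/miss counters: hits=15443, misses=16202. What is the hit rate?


Formula: hit rate = hits / (hits + misses) * 100
hit rate = 15443 / (15443 + 16202) * 100
hit rate = 15443 / 31645 * 100
hit rate = 48.8%

48.8%


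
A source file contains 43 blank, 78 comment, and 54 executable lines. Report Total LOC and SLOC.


Total LOC = blank + comment + code
Total LOC = 43 + 78 + 54 = 175
SLOC (source only) = code = 54

Total LOC: 175, SLOC: 54


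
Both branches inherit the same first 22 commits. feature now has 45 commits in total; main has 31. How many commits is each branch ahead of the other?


Common ancestor: commit #22
feature commits after divergence: 45 - 22 = 23
main commits after divergence: 31 - 22 = 9
feature is 23 commits ahead of main
main is 9 commits ahead of feature

feature ahead: 23, main ahead: 9


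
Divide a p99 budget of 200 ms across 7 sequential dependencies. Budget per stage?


Formula: per_stage = total_budget / stages
per_stage = 200 / 7
per_stage = 28.57 ms

28.57 ms


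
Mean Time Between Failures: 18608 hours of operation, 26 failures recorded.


Formula: MTBF = Total operating time / Number of failures
MTBF = 18608 / 26
MTBF = 715.69 hours

715.69 hours


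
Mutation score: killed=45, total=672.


Mutation score = killed / total * 100
Mutation score = 45 / 672 * 100
Mutation score = 6.7%

6.7%


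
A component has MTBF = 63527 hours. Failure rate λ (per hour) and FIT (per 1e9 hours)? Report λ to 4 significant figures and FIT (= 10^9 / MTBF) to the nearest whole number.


Formula: λ = 1 / MTBF; FIT = λ × 1e9 = 1e9 / MTBF
λ = 1 / 63527 ≈ 1.574e-05 failures/hour
FIT = 1e9 / 63527 ≈ 15741 failures per 1e9 hours (nearest whole number)

λ = 1.574e-05 /h, FIT = 15741


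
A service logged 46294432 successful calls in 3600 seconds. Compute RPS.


Formula: throughput = requests / seconds
throughput = 46294432 / 3600
throughput = 12859.56 requests/second

12859.56 requests/second


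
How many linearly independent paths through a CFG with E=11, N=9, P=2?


Formula: V(G) = E - N + 2P
V(G) = 11 - 9 + 2*2
V(G) = 2 + 4
V(G) = 6

6


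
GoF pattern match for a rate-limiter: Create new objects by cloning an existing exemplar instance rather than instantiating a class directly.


This matches the Prototype pattern

Prototype


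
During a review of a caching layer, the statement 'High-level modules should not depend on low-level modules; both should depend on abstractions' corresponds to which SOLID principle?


This describes the Dependency Inversion Principle (DIP)

Dependency Inversion Principle (DIP)


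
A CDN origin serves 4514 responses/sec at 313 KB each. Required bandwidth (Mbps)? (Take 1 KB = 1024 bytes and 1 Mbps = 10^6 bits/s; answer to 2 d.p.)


Formula: Mbps = payload_bytes * RPS * 8 / 1e6
Payload per request = 313 KB = 313 * 1024 = 320512 bytes
Total bytes/sec = 320512 * 4514 = 1446791168
Total bits/sec = 1446791168 * 8 = 11574329344
Mbps = 11574329344 / 1e6 = 11574.33

11574.33 Mbps


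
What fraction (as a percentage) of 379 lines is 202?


Coverage = covered / total * 100
Coverage = 202 / 379 * 100
Coverage = 53.3%

53.3%


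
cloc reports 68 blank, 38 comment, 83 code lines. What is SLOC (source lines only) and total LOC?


Total LOC = blank + comment + code
Total LOC = 68 + 38 + 83 = 189
SLOC (source only) = code = 83

Total LOC: 189, SLOC: 83


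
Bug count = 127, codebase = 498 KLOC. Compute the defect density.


Defect density = defects / KLOC
Defect density = 127 / 498
Defect density = 0.255 defects/KLOC

0.255 defects/KLOC


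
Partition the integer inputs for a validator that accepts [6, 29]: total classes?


Valid range: [6, 29]
Class 1: x < 6 — invalid
Class 2: 6 ≤ x ≤ 29 — valid
Class 3: x > 29 — invalid
Total equivalence classes: 3

3 equivalence classes


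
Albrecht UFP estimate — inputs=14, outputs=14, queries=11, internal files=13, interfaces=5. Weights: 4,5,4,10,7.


UFP = EI*4 + EO*5 + EQ*4 + ILF*10 + EIF*7
UFP = 14*4 + 14*5 + 11*4 + 13*10 + 5*7
UFP = 56 + 70 + 44 + 130 + 35
UFP = 335

335


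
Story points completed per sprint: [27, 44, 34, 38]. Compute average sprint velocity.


Formula: Avg velocity = Total points / Number of sprints
Points: [27, 44, 34, 38]
Sum = 27 + 44 + 34 + 38 = 143
Avg velocity = 143 / 4 = 35.75 points/sprint

35.75 points/sprint


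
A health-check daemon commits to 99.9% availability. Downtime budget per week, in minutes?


Formula: allowed downtime = period * (100 - SLA) / 100
Period (week) = 10080 minutes
Unavailability fraction = (100 - 99.9) / 100
Allowed downtime = 10080 * (100 - 99.9) / 100
Allowed downtime = 10.08 minutes

10.08 minutes


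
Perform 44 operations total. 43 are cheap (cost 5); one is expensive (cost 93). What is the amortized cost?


Formula: Amortized cost = Total cost / Operations
Total cost = (43 * 5) + (1 * 93)
Total cost = 215 + 93 = 308
Amortized = 308 / 44 = 7.0

7.0


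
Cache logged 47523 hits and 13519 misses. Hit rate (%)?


Formula: hit rate = hits / (hits + misses) * 100
hit rate = 47523 / (47523 + 13519) * 100
hit rate = 47523 / 61042 * 100
hit rate = 77.85%

77.85%


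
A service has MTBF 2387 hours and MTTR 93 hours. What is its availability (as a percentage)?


Availability = MTBF / (MTBF + MTTR)
Availability = 2387 / (2387 + 93)
Availability = 2387 / 2480
Availability = 96.25%

96.25%


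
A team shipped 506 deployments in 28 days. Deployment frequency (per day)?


Formula: deployments per day = releases / days
= 506 / 28
= 18.071 deploys/day
(equivalently, 126.5 deploys/week)

18.071 deploys/day


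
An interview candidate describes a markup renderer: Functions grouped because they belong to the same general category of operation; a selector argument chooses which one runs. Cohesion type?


Reasoning: Grouped by category of activity, not by data or sequence
Type: Logical cohesion

Logical cohesion


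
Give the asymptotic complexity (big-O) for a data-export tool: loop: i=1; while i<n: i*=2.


Reasoning: i doubles each step so iterations are log2(n)
Complexity: O(log n)

O(log n)


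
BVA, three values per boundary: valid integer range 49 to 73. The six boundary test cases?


Range: [49, 73]
Boundaries: just below min, min, min+1, max-1, max, just above max
Values: [48, 49, 50, 72, 73, 74]

[48, 49, 50, 72, 73, 74]


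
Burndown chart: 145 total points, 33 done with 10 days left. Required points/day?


Formula: Required rate = Remaining points / Days left
Remaining = 145 - 33 = 112 points
Required rate = 112 / 10 = 11.2 points/day

11.2 points/day


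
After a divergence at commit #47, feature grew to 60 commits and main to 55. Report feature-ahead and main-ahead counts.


Common ancestor: commit #47
feature commits after divergence: 60 - 47 = 13
main commits after divergence: 55 - 47 = 8
feature is 13 commits ahead of main
main is 8 commits ahead of feature

feature ahead: 13, main ahead: 8


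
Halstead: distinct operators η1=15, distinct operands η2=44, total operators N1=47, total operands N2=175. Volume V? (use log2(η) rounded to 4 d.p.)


Formula: V = N * log2(η), where N = N1 + N2 and η = η1 + η2
η = 15 + 44 = 59
N = 47 + 175 = 222
log2(59) ≈ 5.8826
V = 222 * 5.8826 = 1305.94

1305.94


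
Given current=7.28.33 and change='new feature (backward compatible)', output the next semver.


Current: 7.28.33
Change category: 'new feature (backward compatible)' → minor bump
SemVer rule: minor bump → increment MINOR, reset PATCH to 0 (MAJOR unchanged)
New: 7.29.0

7.29.0


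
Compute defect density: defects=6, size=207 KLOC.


Defect density = defects / KLOC
Defect density = 6 / 207
Defect density = 0.029 defects/KLOC

0.029 defects/KLOC


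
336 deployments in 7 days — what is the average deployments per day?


Formula: deployments per day = releases / days
= 336 / 7
= 48.0 deploys/day
(equivalently, 336.0 deploys/week)

48.0 deploys/day


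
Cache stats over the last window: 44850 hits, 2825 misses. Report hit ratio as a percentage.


Formula: hit rate = hits / (hits + misses) * 100
hit rate = 44850 / (44850 + 2825) * 100
hit rate = 44850 / 47675 * 100
hit rate = 94.07%

94.07%


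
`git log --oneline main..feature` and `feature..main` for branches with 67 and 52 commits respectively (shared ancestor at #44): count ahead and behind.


Common ancestor: commit #44
feature commits after divergence: 67 - 44 = 23
main commits after divergence: 52 - 44 = 8
feature is 23 commits ahead of main
main is 8 commits ahead of feature

feature ahead: 23, main ahead: 8


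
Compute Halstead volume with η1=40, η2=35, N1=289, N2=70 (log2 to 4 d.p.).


Formula: V = N * log2(η), where N = N1 + N2 and η = η1 + η2
η = 40 + 35 = 75
N = 289 + 70 = 359
log2(75) ≈ 6.2288
V = 359 * 6.2288 = 2236.14

2236.14


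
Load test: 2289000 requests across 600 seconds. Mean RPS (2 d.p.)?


Formula: throughput = requests / seconds
throughput = 2289000 / 600
throughput = 3815.0 requests/second

3815.0 requests/second


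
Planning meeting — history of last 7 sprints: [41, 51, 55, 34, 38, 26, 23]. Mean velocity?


Formula: Avg velocity = Total points / Number of sprints
Points: [41, 51, 55, 34, 38, 26, 23]
Sum = 41 + 51 + 55 + 34 + 38 + 26 + 23 = 268
Avg velocity = 268 / 7 = 38.29 points/sprint

38.29 points/sprint


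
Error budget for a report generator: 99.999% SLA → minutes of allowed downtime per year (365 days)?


Formula: allowed downtime = period * (100 - SLA) / 100
Period (year (365 days)) = 525600 minutes
Unavailability fraction = (100 - 99.999) / 100
Allowed downtime = 525600 * (100 - 99.999) / 100
Allowed downtime = 5.256 minutes

5.256 minutes


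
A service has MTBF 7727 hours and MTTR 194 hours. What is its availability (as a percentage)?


Availability = MTBF / (MTBF + MTTR)
Availability = 7727 / (7727 + 194)
Availability = 7727 / 7921
Availability = 97.5508%

97.5508%


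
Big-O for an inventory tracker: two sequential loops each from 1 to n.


Reasoning: sequential dominates: O(n) + O(n) = O(n)
Complexity: O(n)

O(n)


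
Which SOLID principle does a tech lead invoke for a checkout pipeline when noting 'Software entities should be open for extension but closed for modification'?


This describes the Open/Closed Principle (OCP)

Open/Closed Principle (OCP)


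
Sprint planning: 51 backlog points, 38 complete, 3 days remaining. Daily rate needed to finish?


Formula: Required rate = Remaining points / Days left
Remaining = 51 - 38 = 13 points
Required rate = 13 / 3 = 4.33 points/day

4.33 points/day


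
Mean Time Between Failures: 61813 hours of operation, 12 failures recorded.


Formula: MTBF = Total operating time / Number of failures
MTBF = 61813 / 12
MTBF = 5151.08 hours

5151.08 hours


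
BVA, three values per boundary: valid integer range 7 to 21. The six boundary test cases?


Range: [7, 21]
Boundaries: just below min, min, min+1, max-1, max, just above max
Values: [6, 7, 8, 20, 21, 22]

[6, 7, 8, 20, 21, 22]


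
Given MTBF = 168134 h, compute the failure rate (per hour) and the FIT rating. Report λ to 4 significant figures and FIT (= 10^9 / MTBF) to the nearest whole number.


Formula: λ = 1 / MTBF; FIT = λ × 1e9 = 1e9 / MTBF
λ = 1 / 168134 ≈ 5.948e-06 failures/hour
FIT = 1e9 / 168134 ≈ 5948 failures per 1e9 hours (nearest whole number)

λ = 5.948e-06 /h, FIT = 5948


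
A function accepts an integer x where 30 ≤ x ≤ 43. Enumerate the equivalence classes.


Valid range: [30, 43]
Class 1: x < 30 — invalid
Class 2: 30 ≤ x ≤ 43 — valid
Class 3: x > 43 — invalid
Total equivalence classes: 3

3 equivalence classes


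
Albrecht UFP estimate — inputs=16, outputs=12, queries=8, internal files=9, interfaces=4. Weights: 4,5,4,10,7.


UFP = EI*4 + EO*5 + EQ*4 + ILF*10 + EIF*7
UFP = 16*4 + 12*5 + 8*4 + 9*10 + 4*7
UFP = 64 + 60 + 32 + 90 + 28
UFP = 274

274


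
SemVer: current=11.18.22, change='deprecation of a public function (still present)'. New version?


Current: 11.18.22
Change category: 'deprecation of a public function (still present)' → minor bump
SemVer rule: minor bump → increment MINOR, reset PATCH to 0 (MAJOR unchanged)
New: 11.19.0

11.19.0


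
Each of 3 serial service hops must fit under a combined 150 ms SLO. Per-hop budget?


Formula: per_stage = total_budget / stages
per_stage = 150 / 3
per_stage = 50.0 ms

50.0 ms


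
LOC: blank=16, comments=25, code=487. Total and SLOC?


Total LOC = blank + comment + code
Total LOC = 16 + 25 + 487 = 528
SLOC (source only) = code = 487

Total LOC: 528, SLOC: 487


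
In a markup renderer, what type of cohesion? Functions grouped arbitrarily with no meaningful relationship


Reasoning: Worst: random grouping
Type: Coincidental cohesion

Coincidental cohesion


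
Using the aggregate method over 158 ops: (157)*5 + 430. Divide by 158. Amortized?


Formula: Amortized cost = Total cost / Operations
Total cost = (157 * 5) + (1 * 430)
Total cost = 785 + 430 = 1215
Amortized = 1215 / 158 = 7.6899

7.6899


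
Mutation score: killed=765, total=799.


Mutation score = killed / total * 100
Mutation score = 765 / 799 * 100
Mutation score = 95.74%

95.74%


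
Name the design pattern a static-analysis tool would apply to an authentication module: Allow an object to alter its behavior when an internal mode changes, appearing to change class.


This matches the State pattern

State


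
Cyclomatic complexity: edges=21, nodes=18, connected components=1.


Formula: V(G) = E - N + 2P
V(G) = 21 - 18 + 2*1
V(G) = 3 + 2
V(G) = 5

5


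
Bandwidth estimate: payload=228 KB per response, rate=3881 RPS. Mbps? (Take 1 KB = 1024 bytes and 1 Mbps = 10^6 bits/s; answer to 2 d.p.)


Formula: Mbps = payload_bytes * RPS * 8 / 1e6
Payload per request = 228 KB = 228 * 1024 = 233472 bytes
Total bytes/sec = 233472 * 3881 = 906104832
Total bits/sec = 906104832 * 8 = 7248838656
Mbps = 7248838656 / 1e6 = 7248.84

7248.84 Mbps


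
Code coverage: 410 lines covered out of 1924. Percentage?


Coverage = covered / total * 100
Coverage = 410 / 1924 * 100
Coverage = 21.31%

21.31%


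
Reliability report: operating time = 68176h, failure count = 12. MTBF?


Formula: MTBF = Total operating time / Number of failures
MTBF = 68176 / 12
MTBF = 5681.33 hours

5681.33 hours


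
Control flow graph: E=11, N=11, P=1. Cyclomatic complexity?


Formula: V(G) = E - N + 2P
V(G) = 11 - 11 + 2*1
V(G) = 0 + 2
V(G) = 2

2


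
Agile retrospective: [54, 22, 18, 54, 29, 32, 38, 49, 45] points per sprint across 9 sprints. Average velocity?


Formula: Avg velocity = Total points / Number of sprints
Points: [54, 22, 18, 54, 29, 32, 38, 49, 45]
Sum = 54 + 22 + 18 + 54 + 29 + 32 + 38 + 49 + 45 = 341
Avg velocity = 341 / 9 = 37.89 points/sprint

37.89 points/sprint


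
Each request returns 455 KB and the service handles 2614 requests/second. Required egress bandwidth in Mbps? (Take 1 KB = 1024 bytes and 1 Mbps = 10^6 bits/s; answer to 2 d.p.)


Formula: Mbps = payload_bytes * RPS * 8 / 1e6
Payload per request = 455 KB = 455 * 1024 = 465920 bytes
Total bytes/sec = 465920 * 2614 = 1217914880
Total bits/sec = 1217914880 * 8 = 9743319040
Mbps = 9743319040 / 1e6 = 9743.32

9743.32 Mbps


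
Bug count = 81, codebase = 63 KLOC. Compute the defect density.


Defect density = defects / KLOC
Defect density = 81 / 63
Defect density = 1.286 defects/KLOC

1.286 defects/KLOC


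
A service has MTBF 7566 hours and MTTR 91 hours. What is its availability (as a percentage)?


Availability = MTBF / (MTBF + MTTR)
Availability = 7566 / (7566 + 91)
Availability = 7566 / 7657
Availability = 98.8115%

98.8115%


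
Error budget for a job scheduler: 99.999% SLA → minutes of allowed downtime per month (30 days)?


Formula: allowed downtime = period * (100 - SLA) / 100
Period (month (30 days)) = 43200 minutes
Unavailability fraction = (100 - 99.999) / 100
Allowed downtime = 43200 * (100 - 99.999) / 100
Allowed downtime = 0.432 minutes

0.432 minutes


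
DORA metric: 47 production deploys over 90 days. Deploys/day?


Formula: deployments per day = releases / days
= 47 / 90
= 0.522 deploys/day
(equivalently, 3.66 deploys/week)

0.522 deploys/day


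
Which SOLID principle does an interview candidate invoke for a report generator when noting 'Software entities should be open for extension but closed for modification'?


This describes the Open/Closed Principle (OCP)

Open/Closed Principle (OCP)


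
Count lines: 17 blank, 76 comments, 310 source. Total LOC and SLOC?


Total LOC = blank + comment + code
Total LOC = 17 + 76 + 310 = 403
SLOC (source only) = code = 310

Total LOC: 403, SLOC: 310


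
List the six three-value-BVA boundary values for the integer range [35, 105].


Range: [35, 105]
Boundaries: just below min, min, min+1, max-1, max, just above max
Values: [34, 35, 36, 104, 105, 106]

[34, 35, 36, 104, 105, 106]


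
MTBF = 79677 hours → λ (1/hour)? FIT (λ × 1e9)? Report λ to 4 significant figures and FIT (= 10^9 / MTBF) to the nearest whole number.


Formula: λ = 1 / MTBF; FIT = λ × 1e9 = 1e9 / MTBF
λ = 1 / 79677 ≈ 1.255e-05 failures/hour
FIT = 1e9 / 79677 ≈ 12551 failures per 1e9 hours (nearest whole number)

λ = 1.255e-05 /h, FIT = 12551


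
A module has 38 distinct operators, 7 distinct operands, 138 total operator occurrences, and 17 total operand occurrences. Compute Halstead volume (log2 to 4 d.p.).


Formula: V = N * log2(η), where N = N1 + N2 and η = η1 + η2
η = 38 + 7 = 45
N = 138 + 17 = 155
log2(45) ≈ 5.4919
V = 155 * 5.4919 = 851.24

851.24


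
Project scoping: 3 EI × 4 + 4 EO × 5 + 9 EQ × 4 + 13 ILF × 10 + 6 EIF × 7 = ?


UFP = EI*4 + EO*5 + EQ*4 + ILF*10 + EIF*7
UFP = 3*4 + 4*5 + 9*4 + 13*10 + 6*7
UFP = 12 + 20 + 36 + 130 + 42
UFP = 240

240


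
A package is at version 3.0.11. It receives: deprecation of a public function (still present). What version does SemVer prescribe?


Current: 3.0.11
Change category: 'deprecation of a public function (still present)' → minor bump
SemVer rule: minor bump → increment MINOR, reset PATCH to 0 (MAJOR unchanged)
New: 3.1.0

3.1.0


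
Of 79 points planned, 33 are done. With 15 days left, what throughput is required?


Formula: Required rate = Remaining points / Days left
Remaining = 79 - 33 = 46 points
Required rate = 46 / 15 = 3.07 points/day

3.07 points/day


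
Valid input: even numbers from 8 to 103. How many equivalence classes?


Constraint: even integers in [8, 103]
Class 1: x < 8 — out-of-range invalid
Class 2: x in [8,103] but odd — wrong type invalid
Class 3: x in [8,103] and even — valid
Class 4: x > 103 — out-of-range invalid
Total equivalence classes: 4

4 equivalence classes


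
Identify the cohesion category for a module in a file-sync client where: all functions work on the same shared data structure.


Reasoning: Functions share data
Type: Communicational cohesion

Communicational cohesion


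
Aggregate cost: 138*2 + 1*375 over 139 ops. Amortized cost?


Formula: Amortized cost = Total cost / Operations
Total cost = (138 * 2) + (1 * 375)
Total cost = 276 + 375 = 651
Amortized = 651 / 139 = 4.6835

4.6835


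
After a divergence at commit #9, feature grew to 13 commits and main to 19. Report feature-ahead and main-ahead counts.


Common ancestor: commit #9
feature commits after divergence: 13 - 9 = 4
main commits after divergence: 19 - 9 = 10
feature is 4 commits ahead of main
main is 10 commits ahead of feature

feature ahead: 4, main ahead: 10


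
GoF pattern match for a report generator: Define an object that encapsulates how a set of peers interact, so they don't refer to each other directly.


This matches the Mediator pattern

Mediator


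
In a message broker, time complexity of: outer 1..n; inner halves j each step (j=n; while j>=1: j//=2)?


Reasoning: n times log n
Complexity: O(n log n)

O(n log n)


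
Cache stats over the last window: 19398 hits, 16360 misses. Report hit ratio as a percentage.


Formula: hit rate = hits / (hits + misses) * 100
hit rate = 19398 / (19398 + 16360) * 100
hit rate = 19398 / 35758 * 100
hit rate = 54.25%

54.25%


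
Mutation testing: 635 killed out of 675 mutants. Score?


Mutation score = killed / total * 100
Mutation score = 635 / 675 * 100
Mutation score = 94.07%

94.07%
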